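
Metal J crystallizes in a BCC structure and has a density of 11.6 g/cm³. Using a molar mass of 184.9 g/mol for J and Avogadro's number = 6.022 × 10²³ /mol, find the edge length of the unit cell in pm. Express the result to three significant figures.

With Z = 2 atoms per BCC cell, a³ = Z·M/(N_A·ρ) = 2 × 184.9 / (6.022 × 10²³ × 11.60 g/cm³) = 5.294 × 10^-23 cm³.
a = (5.294 × 10^-23)^(1/3) = 3.755 × 10^-8 cm = 375 pm.

375 pm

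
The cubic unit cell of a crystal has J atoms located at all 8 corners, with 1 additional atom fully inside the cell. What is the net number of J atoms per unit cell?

Corner atoms are shared by 8 cells (1/8 each), interior atoms are unshared.
Net atoms = 8 × 1/8 + 1 = 1 + 1 = 2.

2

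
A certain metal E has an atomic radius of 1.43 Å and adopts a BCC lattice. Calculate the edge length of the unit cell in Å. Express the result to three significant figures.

In a BCC lattice, atoms touch along the body diagonal, so √3·a = 4r.
a = 4r/√3 = 4 × 1.43 / 1.7321 = 3.30 Å.

3.30 Å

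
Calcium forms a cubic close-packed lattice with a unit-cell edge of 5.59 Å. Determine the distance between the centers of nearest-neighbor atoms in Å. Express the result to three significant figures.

3.95 Å

In an FCC structure, atoms touch along the face diagonal, so √2·a = 4r; the nearest-neighbor distance equals 2r = 0.7071·a.
d = 0.7071 × 5.59 = 3.95 Å.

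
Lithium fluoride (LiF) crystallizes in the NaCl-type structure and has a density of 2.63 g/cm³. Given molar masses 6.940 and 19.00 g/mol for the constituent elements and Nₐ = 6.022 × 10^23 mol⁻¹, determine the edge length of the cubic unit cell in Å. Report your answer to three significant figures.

M(LiF) = 25.94 g/mol; Z = 4 formula units per cell.
a³ = Z·M/(N_A·ρ) = 4 × 25.94 / (6.022 × 10²³ × 2.63) = 6.551 × 10^-23 cm³, so a = 4.031 × 10^-8 cm = 4.03 Å.

4.03 Å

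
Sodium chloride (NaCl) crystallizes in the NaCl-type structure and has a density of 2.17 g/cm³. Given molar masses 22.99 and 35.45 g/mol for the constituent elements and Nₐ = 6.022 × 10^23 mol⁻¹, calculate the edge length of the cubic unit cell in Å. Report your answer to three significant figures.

M(NaCl) = 58.44 g/mol; Z = 4 formula units per cell.
a³ = Z·M/(N_A·ρ) = 4 × 58.44 / (6.022 × 10²³ × 2.17) = 1.789 × 10^-22 cm³, so a = 5.635 × 10^-8 cm = 5.63 Å.

5.63 Å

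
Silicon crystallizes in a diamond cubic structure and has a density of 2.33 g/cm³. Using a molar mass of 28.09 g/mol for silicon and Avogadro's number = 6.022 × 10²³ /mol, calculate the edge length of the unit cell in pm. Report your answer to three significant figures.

543 pm

With Z = 8 atoms per diamond cubic cell, a³ = Z·M/(N_A·ρ) = 8 × 28.09 / (6.022 × 10²³ × 2.330 g/cm³) = 1.602 × 10^-22 cm³.
a = (1.602 × 10^-22)^(1/3) = 5.431 × 10^-8 cm = 543 pm.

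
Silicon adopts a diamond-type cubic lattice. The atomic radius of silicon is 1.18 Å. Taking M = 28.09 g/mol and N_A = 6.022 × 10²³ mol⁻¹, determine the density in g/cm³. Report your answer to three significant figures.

2.30 g/cm³

In a diamond cubic lattice, nearest neighbors lie along the body diagonal with √3·a = 8r, giving a = 5.450 Å = 5.450 × 10^-8 cm.
With Z = 8, ρ = Z·M/(N_A·a³) = 8 × 28.09 / (6.022 × 10²³ × 1.619 × 10^-22) = 2.305 g/cm³.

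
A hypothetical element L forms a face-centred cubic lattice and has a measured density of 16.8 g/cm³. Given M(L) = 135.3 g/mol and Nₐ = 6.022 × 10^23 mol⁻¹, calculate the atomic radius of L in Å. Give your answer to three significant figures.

For an FCC cell (Z = 4), a³ = Z·M/(N_A·ρ) = 4 × 135.3 / (6.022 × 10²³ × 16.80) = 5.349 × 10^-23 cm³, so a = 3.768 × 10^-8 cm = 3.768 Å.
Atoms touch along the face diagonal, so √2·a = 4r, so r = 0.3536 × a = 1.33 Å.

1.33 Å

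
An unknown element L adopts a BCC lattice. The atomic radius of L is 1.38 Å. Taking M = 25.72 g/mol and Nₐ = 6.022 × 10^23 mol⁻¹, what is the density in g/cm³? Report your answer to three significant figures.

In a BCC lattice, atoms touch along the body diagonal, so √3·a = 4r, giving a = 3.187 Å = 3.187 × 10^-8 cm.
With Z = 2, ρ = Z·M/(N_A·a³) = 2 × 25.72 / (6.022 × 10²³ × 3.237 × 10^-23) = 2.639 g/cm³.

2.64 g/cm³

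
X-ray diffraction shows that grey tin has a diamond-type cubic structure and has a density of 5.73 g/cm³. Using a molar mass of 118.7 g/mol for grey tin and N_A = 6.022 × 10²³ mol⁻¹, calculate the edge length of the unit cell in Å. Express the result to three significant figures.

With Z = 8 atoms per diamond cubic cell, a³ = Z·M/(N_A·ρ) = 8 × 118.7 / (6.022 × 10²³ × 5.730 g/cm³) = 2.752 × 10^-22 cm³.
a = (2.752 × 10^-22)^(1/3) = 6.505 × 10^-8 cm = 6.50 Å.

6.50 Å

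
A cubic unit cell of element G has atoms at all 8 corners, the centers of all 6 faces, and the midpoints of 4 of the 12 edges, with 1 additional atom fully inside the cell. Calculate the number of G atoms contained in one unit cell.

6

Corner atoms are shared by 8 cells (1/8 each), face atoms by 2 (1/2 each), edge atoms by 4 (1/4 each), interior atoms are unshared.
Net atoms = 8 × 1/8 + 6 × 1/2 + 4 × 1/4 + 1 = 1 + 3 + 1 + 1 = 6.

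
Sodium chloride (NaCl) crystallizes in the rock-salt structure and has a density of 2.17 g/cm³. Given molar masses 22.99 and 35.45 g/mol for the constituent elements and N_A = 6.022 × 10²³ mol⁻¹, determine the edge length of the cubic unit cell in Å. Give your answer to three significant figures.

M(NaCl) = 58.44 g/mol; Z = 4 formula units per cell.
a³ = Z·M/(N_A·ρ) = 4 × 58.44 / (6.022 × 10²³ × 2.17) = 1.789 × 10^-22 cm³, so a = 5.635 × 10^-8 cm = 5.63 Å.

5.63 Å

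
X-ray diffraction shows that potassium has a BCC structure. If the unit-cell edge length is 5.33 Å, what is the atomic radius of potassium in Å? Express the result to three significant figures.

2.31 Å

In a BCC lattice, atoms touch along the body diagonal, so √3·a = 4r.
r = √3·a/4 = 1.7321 × 5.33 / 4 = 2.31 Å.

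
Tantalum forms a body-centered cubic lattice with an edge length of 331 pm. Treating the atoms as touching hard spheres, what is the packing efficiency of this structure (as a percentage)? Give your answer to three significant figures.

68.0%

In a BCC lattice atoms touch along the body diagonal, so √3·a = 4r, so r = 0.4330a = 143.3 pm.
Packing fraction = Z·(4/3)πr³ / a³ = 2 × (4/3)π × (143.3)³ / (331)³ = 0.6802 = 68.0%.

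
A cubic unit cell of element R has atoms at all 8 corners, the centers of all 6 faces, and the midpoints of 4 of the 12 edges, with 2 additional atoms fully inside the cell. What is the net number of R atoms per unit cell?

7

Corner atoms are shared by 8 cells (1/8 each), face atoms by 2 (1/2 each), edge atoms by 4 (1/4 each), interior atoms are unshared.
Net atoms = 8 × 1/8 + 6 × 1/2 + 4 × 1/4 + 2 = 1 + 3 + 1 + 2 = 7.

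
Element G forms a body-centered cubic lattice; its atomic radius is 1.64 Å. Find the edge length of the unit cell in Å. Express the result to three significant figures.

3.79 Å

In a BCC lattice, atoms touch along the body diagonal, so √3·a = 4r.
a = 4r/√3 = 4 × 1.64 / 1.7321 = 3.79 Å.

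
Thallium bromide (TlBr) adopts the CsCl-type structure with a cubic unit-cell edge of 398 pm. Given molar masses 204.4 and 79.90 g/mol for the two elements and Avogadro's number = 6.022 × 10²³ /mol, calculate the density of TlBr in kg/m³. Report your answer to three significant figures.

7490 kg/m³

The CsCl-type structure contains Z = 1 formula unit per cell; M(TlBr) = 204.4 + 79.90 = 284.3 g/mol.
a³ = (3.980 × 10^-8 cm)³ = 6.304 × 10^-23 cm³.
ρ = 1 × 284.3 / (6.022 × 10²³ × 6.304 × 10^-23) = 7.488 g/cm³ = 7490 kg/m³.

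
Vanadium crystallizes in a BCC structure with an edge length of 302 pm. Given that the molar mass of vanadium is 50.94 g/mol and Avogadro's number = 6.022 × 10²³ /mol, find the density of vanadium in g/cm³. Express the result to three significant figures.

6.14 g/cm³

A BCC unit cell contains Z = 2 atoms.
Cell volume: a³ = (302 pm)³ = (3.020 × 10^-8 cm)³ = 2.754 × 10^-23 cm³.
ρ = Z·M/(N_A·a³) = 2 × 50.94 / (6.022 × 10²³ × 2.754 × 10^-23) = 6.142 g/cm³.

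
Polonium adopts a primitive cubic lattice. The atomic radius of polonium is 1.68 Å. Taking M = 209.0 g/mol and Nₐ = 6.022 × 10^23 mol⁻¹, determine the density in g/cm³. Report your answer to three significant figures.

9.15 g/cm³

In a simple cubic lattice, atoms touch along the cell edge, so a = 2r, giving a = 3.360 Å = 3.360 × 10^-8 cm.
With Z = 1, ρ = Z·M/(N_A·a³) = 1 × 209.0 / (6.022 × 10²³ × 3.793 × 10^-23) = 9.149 g/cm³.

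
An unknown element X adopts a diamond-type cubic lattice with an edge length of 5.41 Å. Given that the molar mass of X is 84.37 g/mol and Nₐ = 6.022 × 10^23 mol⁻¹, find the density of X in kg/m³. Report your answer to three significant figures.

A diamond cubic unit cell contains Z = 8 atoms.
Cell volume: a³ = (5.41 Å)³ = (5.410 × 10^-8 cm)³ = 1.583 × 10^-22 cm³.
ρ = Z·M/(N_A·a³) = 8 × 84.37 / (6.022 × 10²³ × 1.583 × 10^-22) = 7.079 g/cm³ = 7080 kg/m³.

7080 kg/m³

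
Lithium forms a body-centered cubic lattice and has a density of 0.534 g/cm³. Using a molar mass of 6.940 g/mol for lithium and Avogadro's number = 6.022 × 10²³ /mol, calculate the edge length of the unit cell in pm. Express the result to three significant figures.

351 pm

With Z = 2 atoms per BCC cell, a³ = Z·M/(N_A·ρ) = 2 × 6.940 / (6.022 × 10²³ × 0.5340 g/cm³) = 4.316 × 10^-23 cm³.
a = (4.316 × 10^-23)^(1/3) = 3.508 × 10^-8 cm = 351 pm.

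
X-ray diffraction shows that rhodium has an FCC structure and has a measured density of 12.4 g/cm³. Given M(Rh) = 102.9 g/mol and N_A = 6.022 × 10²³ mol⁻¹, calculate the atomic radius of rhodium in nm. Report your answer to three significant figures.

For an FCC cell (Z = 4), a³ = Z·M/(N_A·ρ) = 4 × 102.9 / (6.022 × 10²³ × 12.40) = 5.512 × 10^-23 cm³, so a = 3.806 × 10^-8 cm = 0.3806 nm.
Atoms touch along the face diagonal, so √2·a = 4r, so r = 0.3536 × a = 0.135 nm.

0.135 nm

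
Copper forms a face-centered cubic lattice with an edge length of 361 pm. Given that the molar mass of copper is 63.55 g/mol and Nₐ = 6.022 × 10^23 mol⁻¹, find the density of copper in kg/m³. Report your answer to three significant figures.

8970 kg/m³

An FCC unit cell contains Z = 4 atoms.
Cell volume: a³ = (361 pm)³ = (3.610 × 10^-8 cm)³ = 4.705 × 10^-23 cm³.
ρ = Z·M/(N_A·a³) = 4 × 63.55 / (6.022 × 10²³ × 4.705 × 10^-23) = 8.972 g/cm³ = 8970 kg/m³.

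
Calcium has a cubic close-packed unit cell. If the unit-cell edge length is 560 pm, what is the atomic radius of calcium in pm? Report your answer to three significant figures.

In an FCC lattice, atoms touch along the face diagonal, so √2·a = 4r.
r = √2·a/4 = 1.4142 × 560 / 4 = 198 pm.

198 pm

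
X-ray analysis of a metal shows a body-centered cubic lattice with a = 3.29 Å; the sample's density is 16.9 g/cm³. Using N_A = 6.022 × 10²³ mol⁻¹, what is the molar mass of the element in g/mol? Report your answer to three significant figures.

A BCC cell has Z = 2 atoms; a = 3.290 × 10^-8 cm.
M = ρ·N_A·a³/Z = 16.9 × 6.022 × 10²³ × 3.561 × 10^-23 / 2 = 181 g/mol.

181 g/mol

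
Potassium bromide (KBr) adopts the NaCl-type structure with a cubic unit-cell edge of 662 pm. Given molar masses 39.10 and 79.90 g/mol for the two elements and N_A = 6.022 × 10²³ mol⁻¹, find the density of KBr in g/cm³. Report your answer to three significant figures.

2.72 g/cm³

The NaCl-type structure contains Z = 4 formula units per cell; M(KBr) = 39.10 + 79.90 = 119.0 g/mol.
a³ = (6.620 × 10^-8 cm)³ = 2.901 × 10^-22 cm³.
ρ = 4 × 119.0 / (6.022 × 10²³ × 2.901 × 10^-22) = 2.725 g/cm³.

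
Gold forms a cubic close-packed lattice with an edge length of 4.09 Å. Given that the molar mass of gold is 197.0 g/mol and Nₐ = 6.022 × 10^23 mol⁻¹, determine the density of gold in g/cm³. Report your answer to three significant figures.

An FCC unit cell contains Z = 4 atoms.
Cell volume: a³ = (4.09 Å)³ = (4.090 × 10^-8 cm)³ = 6.842 × 10^-23 cm³.
ρ = Z·M/(N_A·a³) = 4 × 197.0 / (6.022 × 10²³ × 6.842 × 10^-23) = 19.13 g/cm³.

19.1 g/cm³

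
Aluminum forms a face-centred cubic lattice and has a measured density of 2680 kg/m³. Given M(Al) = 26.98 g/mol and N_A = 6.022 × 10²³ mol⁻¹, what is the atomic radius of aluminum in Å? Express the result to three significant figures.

1.44 Å

For an FCC cell (Z = 4), a³ = Z·M/(N_A·ρ) = 4 × 26.98 / (6.022 × 10²³ × 2.680) = 6.687 × 10^-23 cm³, so a = 4.059 × 10^-8 cm = 4.059 Å.
Atoms touch along the face diagonal, so √2·a = 4r, so r = 0.3536 × a = 1.44 Å.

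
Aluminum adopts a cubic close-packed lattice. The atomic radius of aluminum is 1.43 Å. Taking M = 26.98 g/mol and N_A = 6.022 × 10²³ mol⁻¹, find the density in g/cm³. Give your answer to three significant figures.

2.71 g/cm³

In an FCC lattice, atoms touch along the face diagonal, so √2·a = 4r, giving a = 4.045 Å = 4.045 × 10^-8 cm.
With Z = 4, ρ = Z·M/(N_A·a³) = 4 × 26.98 / (6.022 × 10²³ × 6.617 × 10^-23) = 2.708 g/cm³.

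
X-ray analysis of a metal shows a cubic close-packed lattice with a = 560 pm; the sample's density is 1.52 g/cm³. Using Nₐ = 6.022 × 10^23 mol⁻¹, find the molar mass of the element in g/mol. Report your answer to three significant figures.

An FCC cell has Z = 4 atoms; a = 5.600 × 10^-8 cm.
M = ρ·N_A·a³/Z = 1.52 × 6.022 × 10²³ × 1.756 × 10^-22 / 4 = 40.2 g/mol.

40.2 g/mol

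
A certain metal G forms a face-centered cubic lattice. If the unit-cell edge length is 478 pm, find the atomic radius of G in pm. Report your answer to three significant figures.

In an FCC lattice, atoms touch along the face diagonal, so √2·a = 4r.
r = √2·a/4 = 1.4142 × 478 / 4 = 169 pm.

169 pm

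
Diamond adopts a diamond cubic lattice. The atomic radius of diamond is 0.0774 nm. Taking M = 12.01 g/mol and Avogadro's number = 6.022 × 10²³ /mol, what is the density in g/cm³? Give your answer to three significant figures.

3.49 g/cm³

In a diamond cubic lattice, nearest neighbors lie along the body diagonal with √3·a = 8r, giving a = 0.3575 nm = 3.575 × 10^-8 cm.
With Z = 8, ρ = Z·M/(N_A·a³) = 8 × 12.01 / (6.022 × 10²³ × 4.569 × 10^-23) = 3.492 g/cm³.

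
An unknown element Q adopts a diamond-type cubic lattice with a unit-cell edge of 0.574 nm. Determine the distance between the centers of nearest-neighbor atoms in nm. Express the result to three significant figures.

In a diamond cubic structure, nearest neighbors lie along the body diagonal with √3·a = 8r; the nearest-neighbor distance equals 2r = 0.4330·a.
d = 0.4330 × 0.574 = 0.249 nm.

0.249 nm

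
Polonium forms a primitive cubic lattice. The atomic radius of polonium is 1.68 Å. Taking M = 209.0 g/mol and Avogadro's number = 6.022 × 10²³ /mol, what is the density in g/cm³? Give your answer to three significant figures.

9.15 g/cm³

In a simple cubic lattice, atoms touch along the cell edge, so a = 2r, giving a = 3.360 Å = 3.360 × 10^-8 cm.
With Z = 1, ρ = Z·M/(N_A·a³) = 1 × 209.0 / (6.022 × 10²³ × 3.793 × 10^-23) = 9.149 g/cm³.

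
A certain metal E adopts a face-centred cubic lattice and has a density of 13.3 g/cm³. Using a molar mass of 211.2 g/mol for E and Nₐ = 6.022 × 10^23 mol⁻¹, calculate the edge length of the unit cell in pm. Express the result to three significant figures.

472 pm

With Z = 4 atoms per FCC cell, a³ = Z·M/(N_A·ρ) = 4 × 211.2 / (6.022 × 10²³ × 13.30 g/cm³) = 1.055 × 10^-22 cm³.
a = (1.055 × 10^-22)^(1/3) = 4.725 × 10^-8 cm = 472 pm.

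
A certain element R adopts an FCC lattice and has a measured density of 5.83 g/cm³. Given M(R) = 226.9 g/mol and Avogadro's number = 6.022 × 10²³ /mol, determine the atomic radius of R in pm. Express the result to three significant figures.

225 pm

For an FCC cell (Z = 4), a³ = Z·M/(N_A·ρ) = 4 × 226.9 / (6.022 × 10²³ × 5.830) = 2.585 × 10^-22 cm³, so a = 6.370 × 10^-8 cm = 637.0 pm.
Atoms touch along the face diagonal, so √2·a = 4r, so r = 0.3536 × a = 225 pm.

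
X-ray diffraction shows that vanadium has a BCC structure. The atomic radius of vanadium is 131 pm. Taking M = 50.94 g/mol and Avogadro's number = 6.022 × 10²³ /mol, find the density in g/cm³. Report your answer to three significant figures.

6.11 g/cm³

In a BCC lattice, atoms touch along the body diagonal, so √3·a = 4r, giving a = 302.5 pm = 3.025 × 10^-8 cm.
With Z = 2, ρ = Z·M/(N_A·a³) = 2 × 50.94 / (6.022 × 10²³ × 2.769 × 10^-23) = 6.110 g/cm³.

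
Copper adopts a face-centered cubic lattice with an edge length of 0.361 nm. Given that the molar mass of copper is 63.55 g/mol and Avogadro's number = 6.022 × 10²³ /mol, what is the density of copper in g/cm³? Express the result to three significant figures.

8.97 g/cm³

An FCC unit cell contains Z = 4 atoms.
Cell volume: a³ = (0.361 nm)³ = (3.610 × 10^-8 cm)³ = 4.705 × 10^-23 cm³.
ρ = Z·M/(N_A·a³) = 4 × 63.55 / (6.022 × 10²³ × 4.705 × 10^-23) = 8.972 g/cm³.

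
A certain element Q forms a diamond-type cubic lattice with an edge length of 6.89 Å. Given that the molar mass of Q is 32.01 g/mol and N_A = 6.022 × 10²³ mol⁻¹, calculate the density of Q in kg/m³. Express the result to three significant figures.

A diamond cubic unit cell contains Z = 8 atoms.
Cell volume: a³ = (6.89 Å)³ = (6.890 × 10^-8 cm)³ = 3.271 × 10^-22 cm³.
ρ = Z·M/(N_A·a³) = 8 × 32.01 / (6.022 × 10²³ × 3.271 × 10^-22) = 1.300 g/cm³ = 1300 kg/m³.

1300 kg/m³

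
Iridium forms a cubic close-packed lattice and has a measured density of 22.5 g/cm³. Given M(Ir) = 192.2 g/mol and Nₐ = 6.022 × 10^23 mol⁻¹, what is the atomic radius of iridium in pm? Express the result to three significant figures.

For an FCC cell (Z = 4), a³ = Z·M/(N_A·ρ) = 4 × 192.2 / (6.022 × 10²³ × 22.50) = 5.674 × 10^-23 cm³, so a = 3.843 × 10^-8 cm = 384.3 pm.
Atoms touch along the face diagonal, so √2·a = 4r, so r = 0.3536 × a = 136 pm.

136 pm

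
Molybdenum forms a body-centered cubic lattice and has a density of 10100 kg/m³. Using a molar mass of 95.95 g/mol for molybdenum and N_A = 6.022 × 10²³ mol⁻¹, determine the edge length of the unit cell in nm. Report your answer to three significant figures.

With Z = 2 atoms per BCC cell, a³ = Z·M/(N_A·ρ) = 2 × 95.95 / (6.022 × 10²³ × 10.10 g/cm³) = 3.155 × 10^-23 cm³.
a = (3.155 × 10^-23)^(1/3) = 3.160 × 10^-8 cm = 0.316 nm.

0.316 nm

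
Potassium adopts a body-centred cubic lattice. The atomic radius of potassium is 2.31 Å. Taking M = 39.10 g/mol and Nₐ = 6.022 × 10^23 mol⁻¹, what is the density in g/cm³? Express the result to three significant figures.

0.855 g/cm³

In a BCC lattice, atoms touch along the body diagonal, so √3·a = 4r, giving a = 5.335 Å = 5.335 × 10^-8 cm.
With Z = 2, ρ = Z·M/(N_A·a³) = 2 × 39.10 / (6.022 × 10²³ × 1.518 × 10^-22) = 0.8553 g/cm³.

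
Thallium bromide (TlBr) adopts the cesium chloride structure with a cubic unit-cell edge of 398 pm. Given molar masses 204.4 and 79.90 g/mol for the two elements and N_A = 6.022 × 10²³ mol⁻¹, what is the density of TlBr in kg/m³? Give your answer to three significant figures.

The cesium chloride structure contains Z = 1 formula unit per cell; M(TlBr) = 204.4 + 79.90 = 284.3 g/mol.
a³ = (3.980 × 10^-8 cm)³ = 6.304 × 10^-23 cm³.
ρ = 1 × 284.3 / (6.022 × 10²³ × 6.304 × 10^-23) = 7.488 g/cm³ = 7490 kg/m³.

7490 kg/m³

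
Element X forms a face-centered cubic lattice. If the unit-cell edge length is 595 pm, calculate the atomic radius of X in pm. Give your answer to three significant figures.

In an FCC lattice, atoms touch along the face diagonal, so √2·a = 4r.
r = √2·a/4 = 1.4142 × 595 / 4 = 210 pm.

210 pm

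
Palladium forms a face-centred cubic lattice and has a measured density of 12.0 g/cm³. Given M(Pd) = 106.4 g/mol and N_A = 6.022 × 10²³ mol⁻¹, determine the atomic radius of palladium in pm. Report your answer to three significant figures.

138 pm

For an FCC cell (Z = 4), a³ = Z·M/(N_A·ρ) = 4 × 106.4 / (6.022 × 10²³ × 12.00) = 5.890 × 10^-23 cm³, so a = 3.891 × 10^-8 cm = 389.1 pm.
Atoms touch along the face diagonal, so √2·a = 4r, so r = 0.3536 × a = 138 pm.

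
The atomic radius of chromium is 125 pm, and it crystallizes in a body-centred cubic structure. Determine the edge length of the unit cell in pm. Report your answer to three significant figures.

In a BCC lattice, atoms touch along the body diagonal, so √3·a = 4r.
a = 4r/√3 = 4 × 125 / 1.7321 = 289 pm.

289 pm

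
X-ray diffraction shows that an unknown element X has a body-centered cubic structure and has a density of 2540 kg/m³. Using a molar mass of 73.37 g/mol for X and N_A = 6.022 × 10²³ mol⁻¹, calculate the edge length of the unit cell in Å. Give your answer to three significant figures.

4.58 Å

With Z = 2 atoms per BCC cell, a³ = Z·M/(N_A·ρ) = 2 × 73.37 / (6.022 × 10²³ × 2.540 g/cm³) = 9.593 × 10^-23 cm³.
a = (9.593 × 10^-23)^(1/3) = 4.578 × 10^-8 cm = 4.58 Å.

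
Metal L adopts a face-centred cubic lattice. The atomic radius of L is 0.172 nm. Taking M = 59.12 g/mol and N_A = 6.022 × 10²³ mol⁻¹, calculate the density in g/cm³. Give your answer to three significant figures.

3.41 g/cm³

In an FCC lattice, atoms touch along the face diagonal, so √2·a = 4r, giving a = 0.4865 nm = 4.865 × 10^-8 cm.
With Z = 4, ρ = Z·M/(N_A·a³) = 4 × 59.12 / (6.022 × 10²³ × 1.151 × 10^-22) = 3.411 g/cm³.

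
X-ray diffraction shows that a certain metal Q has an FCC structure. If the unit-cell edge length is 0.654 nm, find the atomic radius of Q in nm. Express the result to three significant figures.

0.231 nm

In an FCC lattice, atoms touch along the face diagonal, so √2·a = 4r.
r = √2·a/4 = 1.4142 × 0.654 / 4 = 0.231 nm.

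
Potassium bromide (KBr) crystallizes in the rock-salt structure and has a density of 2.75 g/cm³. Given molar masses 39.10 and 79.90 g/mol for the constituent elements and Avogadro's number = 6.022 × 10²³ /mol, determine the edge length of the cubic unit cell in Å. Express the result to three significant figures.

6.60 Å

M(KBr) = 119.0 g/mol; Z = 4 formula units per cell.
a³ = Z·M/(N_A·ρ) = 4 × 119.0 / (6.022 × 10²³ × 2.75) = 2.874 × 10^-22 cm³, so a = 6.600 × 10^-8 cm = 6.60 Å.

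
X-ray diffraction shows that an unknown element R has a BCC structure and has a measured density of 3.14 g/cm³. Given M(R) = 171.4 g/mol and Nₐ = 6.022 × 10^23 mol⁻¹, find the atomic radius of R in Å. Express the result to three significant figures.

2.45 Å

For a BCC cell (Z = 2), a³ = Z·M/(N_A·ρ) = 2 × 171.4 / (6.022 × 10²³ × 3.140) = 1.813 × 10^-22 cm³, so a = 5.660 × 10^-8 cm = 5.660 Å.
Atoms touch along the body diagonal, so √3·a = 4r, so r = 0.4330 × a = 2.45 Å.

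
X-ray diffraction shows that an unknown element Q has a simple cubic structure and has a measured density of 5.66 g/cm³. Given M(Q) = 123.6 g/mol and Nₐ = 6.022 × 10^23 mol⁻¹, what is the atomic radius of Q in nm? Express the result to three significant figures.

0.165 nm

For a simple cubic cell (Z = 1), a³ = Z·M/(N_A·ρ) = 1 × 123.6 / (6.022 × 10²³ × 5.660) = 3.626 × 10^-23 cm³, so a = 3.310 × 10^-8 cm = 0.3310 nm.
Atoms touch along the cell edge, so a = 2r, so r = 0.5000 × a = 0.165 nm.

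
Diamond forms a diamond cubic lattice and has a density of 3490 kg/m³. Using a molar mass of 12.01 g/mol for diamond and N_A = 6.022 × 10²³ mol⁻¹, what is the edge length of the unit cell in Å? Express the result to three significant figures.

3.58 Å

With Z = 8 atoms per diamond cubic cell, a³ = Z·M/(N_A·ρ) = 8 × 12.01 / (6.022 × 10²³ × 3.490 g/cm³) = 4.572 × 10^-23 cm³.
a = (4.572 × 10^-23)^(1/3) = 3.576 × 10^-8 cm = 3.58 Å.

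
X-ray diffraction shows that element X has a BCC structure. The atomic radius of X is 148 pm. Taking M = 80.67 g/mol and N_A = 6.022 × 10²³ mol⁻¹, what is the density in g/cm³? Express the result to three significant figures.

In a BCC lattice, atoms touch along the body diagonal, so √3·a = 4r, giving a = 341.8 pm = 3.418 × 10^-8 cm.
With Z = 2, ρ = Z·M/(N_A·a³) = 2 × 80.67 / (6.022 × 10²³ × 3.993 × 10^-23) = 6.710 g/cm³.

6.71 g/cm³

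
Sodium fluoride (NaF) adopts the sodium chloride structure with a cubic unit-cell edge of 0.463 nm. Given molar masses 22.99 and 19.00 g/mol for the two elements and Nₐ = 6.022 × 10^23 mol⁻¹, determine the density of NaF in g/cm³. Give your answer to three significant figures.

2.81 g/cm³

The sodium chloride structure contains Z = 4 formula units per cell; M(NaF) = 22.99 + 19.00 = 41.99 g/mol.
a³ = (4.630 × 10^-8 cm)³ = 9.925 × 10^-23 cm³.
ρ = 4 × 41.99 / (6.022 × 10²³ × 9.925 × 10^-23) = 2.810 g/cm³.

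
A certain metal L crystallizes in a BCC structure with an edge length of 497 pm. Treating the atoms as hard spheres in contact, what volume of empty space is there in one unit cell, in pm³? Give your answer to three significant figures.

3.93 × 10^7 pm³

In a BCC lattice atoms touch along the body diagonal, so √3·a = 4r, so r = 0.4330a = 215.2 pm.
V_cell = a³ = 1.228 × 10^8 pm³; V_atoms = 2 × (4/3)πr³ = 8.350 × 10^7 pm³.
Empty space = 1.228 × 10^8 − 8.350 × 10^7 = 3.93 × 10^7 pm³.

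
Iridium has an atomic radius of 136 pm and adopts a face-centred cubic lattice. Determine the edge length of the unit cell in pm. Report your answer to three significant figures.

385 pm

In an FCC lattice, atoms touch along the face diagonal, so √2·a = 4r.
a = 4r/√2 = 4 × 136 / 1.4142 = 385 pm.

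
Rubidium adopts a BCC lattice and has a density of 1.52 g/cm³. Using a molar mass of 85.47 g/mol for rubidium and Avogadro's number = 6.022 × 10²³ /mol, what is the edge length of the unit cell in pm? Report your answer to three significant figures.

With Z = 2 atoms per BCC cell, a³ = Z·M/(N_A·ρ) = 2 × 85.47 / (6.022 × 10²³ × 1.520 g/cm³) = 1.867 × 10^-22 cm³.
a = (1.867 × 10^-22)^(1/3) = 5.716 × 10^-8 cm = 572 pm.

572 pm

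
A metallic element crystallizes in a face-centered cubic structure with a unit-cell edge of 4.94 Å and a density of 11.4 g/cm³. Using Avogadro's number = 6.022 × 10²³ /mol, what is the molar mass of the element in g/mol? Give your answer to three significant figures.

An FCC cell has Z = 4 atoms; a = 4.940 × 10^-8 cm.
M = ρ·N_A·a³/Z = 11.4 × 6.022 × 10²³ × 1.206 × 10^-22 / 4 = 207 g/mol.

207 g/mol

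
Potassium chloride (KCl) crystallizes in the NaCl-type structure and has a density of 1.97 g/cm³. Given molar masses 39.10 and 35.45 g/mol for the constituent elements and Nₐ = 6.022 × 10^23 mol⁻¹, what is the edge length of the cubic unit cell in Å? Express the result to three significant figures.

M(KCl) = 74.55 g/mol; Z = 4 formula units per cell.
a³ = Z·M/(N_A·ρ) = 4 × 74.55 / (6.022 × 10²³ × 1.97) = 2.514 × 10^-22 cm³, so a = 6.311 × 10^-8 cm = 6.31 Å.

6.31 Å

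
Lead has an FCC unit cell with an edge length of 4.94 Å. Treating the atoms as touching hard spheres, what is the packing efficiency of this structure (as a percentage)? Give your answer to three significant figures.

74.0%

In an FCC lattice atoms touch along the face diagonal, so √2·a = 4r, so r = 0.3536a = 1.747 Å.
Packing fraction = Z·(4/3)πr³ / a³ = 4 × (4/3)π × (1.747)³ / (4.94)³ = 0.7405 = 74.0%.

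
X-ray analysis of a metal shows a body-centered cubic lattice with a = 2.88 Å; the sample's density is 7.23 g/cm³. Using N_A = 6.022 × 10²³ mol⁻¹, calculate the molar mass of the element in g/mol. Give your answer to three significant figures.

A BCC cell has Z = 2 atoms; a = 2.880 × 10^-8 cm.
M = ρ·N_A·a³/Z = 7.23 × 6.022 × 10²³ × 2.389 × 10^-23 / 2 = 52.0 g/mol.

52.0 g/mol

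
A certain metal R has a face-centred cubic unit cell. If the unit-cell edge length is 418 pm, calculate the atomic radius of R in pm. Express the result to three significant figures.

148 pm

In an FCC lattice, atoms touch along the face diagonal, so √2·a = 4r.
r = √2·a/4 = 1.4142 × 418 / 4 = 148 pm.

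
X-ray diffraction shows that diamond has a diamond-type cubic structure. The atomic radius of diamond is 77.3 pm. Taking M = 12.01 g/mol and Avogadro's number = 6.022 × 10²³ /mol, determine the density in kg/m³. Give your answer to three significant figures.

3510 kg/m³

In a diamond cubic lattice, nearest neighbors lie along the body diagonal with √3·a = 8r, giving a = 357.0 pm = 3.570 × 10^-8 cm.
With Z = 8, ρ = Z·M/(N_A·a³) = 8 × 12.01 / (6.022 × 10²³ × 4.551 × 10^-23) = 3.506 g/cm³ = 3510 kg/m³.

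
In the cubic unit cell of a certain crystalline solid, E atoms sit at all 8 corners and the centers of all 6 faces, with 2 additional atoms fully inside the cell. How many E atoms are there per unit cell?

Corner atoms are shared by 8 cells (1/8 each), face atoms by 2 (1/2 each), interior atoms are unshared.
Net atoms = 8 × 1/8 + 6 × 1/2 + 2 = 1 + 3 + 2 = 6.

6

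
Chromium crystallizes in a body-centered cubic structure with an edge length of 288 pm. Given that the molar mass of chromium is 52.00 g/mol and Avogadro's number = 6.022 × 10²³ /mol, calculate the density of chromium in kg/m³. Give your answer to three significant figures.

7230 kg/m³

A BCC unit cell contains Z = 2 atoms.
Cell volume: a³ = (288 pm)³ = (2.880 × 10^-8 cm)³ = 2.389 × 10^-23 cm³.
ρ = Z·M/(N_A·a³) = 2 × 52.00 / (6.022 × 10²³ × 2.389 × 10^-23) = 7.230 g/cm³ = 7230 kg/m³.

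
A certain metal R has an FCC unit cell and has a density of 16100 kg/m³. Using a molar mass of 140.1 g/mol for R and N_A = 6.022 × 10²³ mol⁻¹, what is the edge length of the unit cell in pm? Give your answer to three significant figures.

387 pm

With Z = 4 atoms per FCC cell, a³ = Z·M/(N_A·ρ) = 4 × 140.1 / (6.022 × 10²³ × 16.10 g/cm³) = 5.780 × 10^-23 cm³.
a = (5.780 × 10^-23)^(1/3) = 3.866 × 10^-8 cm = 387 pm.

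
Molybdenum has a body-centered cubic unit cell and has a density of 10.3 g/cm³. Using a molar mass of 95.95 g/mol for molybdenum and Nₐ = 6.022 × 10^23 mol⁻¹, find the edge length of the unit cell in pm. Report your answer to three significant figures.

With Z = 2 atoms per BCC cell, a³ = Z·M/(N_A·ρ) = 2 × 95.95 / (6.022 × 10²³ × 10.30 g/cm³) = 3.094 × 10^-23 cm³.
a = (3.094 × 10^-23)^(1/3) = 3.139 × 10^-8 cm = 314 pm.

314 pm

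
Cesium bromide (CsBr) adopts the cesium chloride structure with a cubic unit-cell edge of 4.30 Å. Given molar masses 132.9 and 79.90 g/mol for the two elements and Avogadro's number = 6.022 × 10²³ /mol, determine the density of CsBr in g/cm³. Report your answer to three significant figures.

4.44 g/cm³

The cesium chloride structure contains Z = 1 formula unit per cell; M(CsBr) = 132.9 + 79.90 = 212.8 g/mol.
a³ = (4.300 × 10^-8 cm)³ = 7.951 × 10^-23 cm³.
ρ = 1 × 212.8 / (6.022 × 10²³ × 7.951 × 10^-23) = 4.445 g/cm³.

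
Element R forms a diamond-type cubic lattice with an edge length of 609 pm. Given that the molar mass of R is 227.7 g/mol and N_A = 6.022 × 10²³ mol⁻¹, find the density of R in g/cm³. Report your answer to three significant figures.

13.4 g/cm³

A diamond cubic unit cell contains Z = 8 atoms.
Cell volume: a³ = (609 pm)³ = (6.090 × 10^-8 cm)³ = 2.259 × 10^-22 cm³.
ρ = Z·M/(N_A·a³) = 8 × 227.7 / (6.022 × 10²³ × 2.259 × 10^-22) = 13.39 g/cm³.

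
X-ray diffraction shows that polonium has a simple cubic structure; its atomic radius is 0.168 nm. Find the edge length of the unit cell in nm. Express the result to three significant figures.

0.336 nm

In a simple cubic lattice, atoms touch along the cell edge, so a = 2r.
a = 2r = 2 × 0.168 = 0.336 nm.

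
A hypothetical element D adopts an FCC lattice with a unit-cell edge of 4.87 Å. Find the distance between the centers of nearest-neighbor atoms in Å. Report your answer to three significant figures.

In an FCC structure, atoms touch along the face diagonal, so √2·a = 4r; the nearest-neighbor distance equals 2r = 0.7071·a.
d = 0.7071 × 4.87 = 3.44 Å.

3.44 Å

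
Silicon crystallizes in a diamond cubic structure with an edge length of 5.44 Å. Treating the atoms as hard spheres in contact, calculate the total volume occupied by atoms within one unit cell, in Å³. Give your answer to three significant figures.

54.8 Å³

In a diamond cubic lattice nearest neighbors lie along the body diagonal with √3·a = 8r, so r = 0.2165a = 1.178 Å.
V_atoms = Z × (4/3)πr³ = 8 × (4/3)π × (1.178)³ = 54.8 Å³.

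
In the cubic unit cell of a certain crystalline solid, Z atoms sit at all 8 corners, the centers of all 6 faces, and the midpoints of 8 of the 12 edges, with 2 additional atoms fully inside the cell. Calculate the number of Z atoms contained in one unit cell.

8

Corner atoms are shared by 8 cells (1/8 each), face atoms by 2 (1/2 each), edge atoms by 4 (1/4 each), interior atoms are unshared.
Net atoms = 8 × 1/8 + 6 × 1/2 + 8 × 1/4 + 2 = 1 + 3 + 2 + 2 = 8.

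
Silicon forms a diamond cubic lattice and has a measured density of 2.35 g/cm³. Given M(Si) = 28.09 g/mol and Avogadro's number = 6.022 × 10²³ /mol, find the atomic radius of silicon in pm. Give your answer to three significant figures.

117 pm

For a diamond cubic cell (Z = 8), a³ = Z·M/(N_A·ρ) = 8 × 28.09 / (6.022 × 10²³ × 2.350) = 1.588 × 10^-22 cm³, so a = 5.415 × 10^-8 cm = 541.5 pm.
Nearest neighbors lie along the body diagonal with √3·a = 8r, so r = 0.2165 × a = 117 pm.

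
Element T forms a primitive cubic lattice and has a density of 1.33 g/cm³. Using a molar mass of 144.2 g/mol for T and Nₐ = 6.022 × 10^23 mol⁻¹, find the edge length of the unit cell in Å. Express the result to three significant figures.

5.65 Å

With Z = 1 atom per simple cubic cell, a³ = Z·M/(N_A·ρ) = 1 × 144.2 / (6.022 × 10²³ × 1.330 g/cm³) = 1.800 × 10^-22 cm³.
a = (1.800 × 10^-22)^(1/3) = 5.647 × 10^-8 cm = 5.65 Å.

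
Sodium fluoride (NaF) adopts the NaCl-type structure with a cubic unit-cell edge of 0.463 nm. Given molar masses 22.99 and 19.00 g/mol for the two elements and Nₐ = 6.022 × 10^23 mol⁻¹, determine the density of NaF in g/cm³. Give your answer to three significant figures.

The NaCl-type structure contains Z = 4 formula units per cell; M(NaF) = 22.99 + 19.00 = 41.99 g/mol.
a³ = (4.630 × 10^-8 cm)³ = 9.925 × 10^-23 cm³.
ρ = 4 × 41.99 / (6.022 × 10²³ × 9.925 × 10^-23) = 2.810 g/cm³.

2.81 g/cm³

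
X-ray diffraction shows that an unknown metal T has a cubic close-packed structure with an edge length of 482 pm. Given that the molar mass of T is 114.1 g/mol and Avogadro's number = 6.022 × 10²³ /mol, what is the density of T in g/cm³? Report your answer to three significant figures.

An FCC unit cell contains Z = 4 atoms.
Cell volume: a³ = (482 pm)³ = (4.820 × 10^-8 cm)³ = 1.120 × 10^-22 cm³.
ρ = Z·M/(N_A·a³) = 4 × 114.1 / (6.022 × 10²³ × 1.120 × 10^-22) = 6.768 g/cm³.

6.77 g/cm³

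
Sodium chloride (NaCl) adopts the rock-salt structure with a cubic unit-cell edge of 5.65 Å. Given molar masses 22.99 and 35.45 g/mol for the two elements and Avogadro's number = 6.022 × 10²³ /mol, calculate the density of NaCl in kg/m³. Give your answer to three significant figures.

The rock-salt structure contains Z = 4 formula units per cell; M(NaCl) = 22.99 + 35.45 = 58.44 g/mol.
a³ = (5.650 × 10^-8 cm)³ = 1.804 × 10^-22 cm³.
ρ = 4 × 58.44 / (6.022 × 10²³ × 1.804 × 10^-22) = 2.152 g/cm³ = 2150 kg/m³.

2150 kg/m³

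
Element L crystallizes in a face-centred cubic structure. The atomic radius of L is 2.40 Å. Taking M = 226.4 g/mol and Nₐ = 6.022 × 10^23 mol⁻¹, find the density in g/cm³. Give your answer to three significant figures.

In an FCC lattice, atoms touch along the face diagonal, so √2·a = 4r, giving a = 6.788 Å = 6.788 × 10^-8 cm.
With Z = 4, ρ = Z·M/(N_A·a³) = 4 × 226.4 / (6.022 × 10²³ × 3.128 × 10^-22) = 4.808 g/cm³.

4.81 g/cm³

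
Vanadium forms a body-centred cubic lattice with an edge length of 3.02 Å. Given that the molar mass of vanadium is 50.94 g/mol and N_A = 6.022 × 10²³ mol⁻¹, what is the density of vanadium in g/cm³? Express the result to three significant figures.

6.14 g/cm³

A BCC unit cell contains Z = 2 atoms.
Cell volume: a³ = (3.02 Å)³ = (3.020 × 10^-8 cm)³ = 2.754 × 10^-23 cm³.
ρ = Z·M/(N_A·a³) = 2 × 50.94 / (6.022 × 10²³ × 2.754 × 10^-23) = 6.142 g/cm³.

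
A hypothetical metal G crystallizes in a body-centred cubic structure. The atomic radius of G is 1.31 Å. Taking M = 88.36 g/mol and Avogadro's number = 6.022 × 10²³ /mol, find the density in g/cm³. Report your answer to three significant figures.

10.6 g/cm³

In a BCC lattice, atoms touch along the body diagonal, so √3·a = 4r, giving a = 3.025 Å = 3.025 × 10^-8 cm.
With Z = 2, ρ = Z·M/(N_A·a³) = 2 × 88.36 / (6.022 × 10²³ × 2.769 × 10^-23) = 10.60 g/cm³.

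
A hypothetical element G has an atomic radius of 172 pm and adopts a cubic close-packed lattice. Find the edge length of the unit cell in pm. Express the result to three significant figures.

In an FCC lattice, atoms touch along the face diagonal, so √2·a = 4r.
a = 4r/√2 = 4 × 172 / 1.4142 = 486 pm.

486 pm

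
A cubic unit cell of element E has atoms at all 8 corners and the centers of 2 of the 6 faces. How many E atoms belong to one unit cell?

2

Corner atoms are shared by 8 cells (1/8 each), face atoms by 2 (1/2 each).
Net atoms = 8 × 1/8 + 2 × 1/2 = 1 + 1 = 2.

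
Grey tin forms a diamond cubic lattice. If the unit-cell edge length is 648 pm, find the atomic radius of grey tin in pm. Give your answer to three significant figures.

140 pm

In a diamond cubic lattice, nearest neighbors lie along the body diagonal with √3·a = 8r.
r = √3·a/8 = 1.7321 × 648 / 8 = 140 pm.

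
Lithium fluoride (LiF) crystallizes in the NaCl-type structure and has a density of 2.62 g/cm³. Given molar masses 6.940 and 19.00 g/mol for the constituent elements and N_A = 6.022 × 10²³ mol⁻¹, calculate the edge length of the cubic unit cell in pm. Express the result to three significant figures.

404 pm

M(LiF) = 25.94 g/mol; Z = 4 formula units per cell.
a³ = Z·M/(N_A·ρ) = 4 × 25.94 / (6.022 × 10²³ × 2.62) = 6.576 × 10^-23 cm³, so a = 4.036 × 10^-8 cm = 404 pm.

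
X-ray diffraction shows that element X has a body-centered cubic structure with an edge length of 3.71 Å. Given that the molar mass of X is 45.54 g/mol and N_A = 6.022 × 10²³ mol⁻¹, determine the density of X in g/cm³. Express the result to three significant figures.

A BCC unit cell contains Z = 2 atoms.
Cell volume: a³ = (3.71 Å)³ = (3.710 × 10^-8 cm)³ = 5.106 × 10^-23 cm³.
ρ = Z·M/(N_A·a³) = 2 × 45.54 / (6.022 × 10²³ × 5.106 × 10^-23) = 2.962 g/cm³.

2.96 g/cm³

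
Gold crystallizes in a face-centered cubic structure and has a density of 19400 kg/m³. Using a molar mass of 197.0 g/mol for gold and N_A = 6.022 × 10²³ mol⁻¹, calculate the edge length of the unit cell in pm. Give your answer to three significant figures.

407 pm

With Z = 4 atoms per FCC cell, a³ = Z·M/(N_A·ρ) = 4 × 197.0 / (6.022 × 10²³ × 19.40 g/cm³) = 6.745 × 10^-23 cm³.
a = (6.745 × 10^-23)^(1/3) = 4.071 × 10^-8 cm = 407 pm.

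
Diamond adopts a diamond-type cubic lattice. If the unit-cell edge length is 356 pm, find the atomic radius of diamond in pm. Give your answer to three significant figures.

77.1 pm

In a diamond cubic lattice, nearest neighbors lie along the body diagonal with √3·a = 8r.
r = √3·a/8 = 1.7321 × 356 / 8 = 77.1 pm.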